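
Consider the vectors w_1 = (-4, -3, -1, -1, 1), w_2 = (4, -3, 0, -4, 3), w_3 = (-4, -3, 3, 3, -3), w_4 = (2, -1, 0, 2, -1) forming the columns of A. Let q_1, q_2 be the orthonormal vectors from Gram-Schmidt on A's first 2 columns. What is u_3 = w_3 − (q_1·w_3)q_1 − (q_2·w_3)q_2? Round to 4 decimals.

u_3 = (0.5257, -2.9657, 3.5714, 1.3314, -1.8914)

w_1 = (-4, -3, -1, -1, 1); ‖w_1‖ = 5.2915, so q_1 = (-0.7559, -0.5669, -0.1890, -0.1890, 0.1890).
q_1·w_2 = (-0.7559)·4 + (-0.5669)·(-3) + (-0.1890)·0 + (-0.1890)·(-4) + 0.1890·3 = 0.0000.
u_2 = w_2 − 0.0000·q_1 = (4.0000, -3.0000, 0.0000, -4.0000, 3.0000).
‖u_2‖ = 7.0711, so q_2 = (0.5657, -0.4243, 0.0000, -0.5657, 0.4243).
q_1·w_3 = (-0.7559)·(-4) + (-0.5669)·(-3) + (-0.1890)·3 + (-0.1890)·3 + 0.1890·(-3) = 3.0237; q_2·w_3 = 0.5657·(-4) + (-0.4243)·(-3) + 0.0000·3 + (-0.5657)·3 + 0.4243·(-3) = -3.9598.
u_3 = w_3 − 3.0237·q_1 + 3.9598·q_2 = (0.5257, -2.9657, 3.5714, 1.3314, -1.8914).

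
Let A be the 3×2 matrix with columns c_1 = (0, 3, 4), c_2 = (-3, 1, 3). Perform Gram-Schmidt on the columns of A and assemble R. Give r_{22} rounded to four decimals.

c_1 = (0, 3, 4); ‖c_1‖ = 5.0000, so e_1 = (0.0000, 0.6000, 0.8000).
e_1·c_2 = 0.0000·(-3) + 0.6000·1 + 0.8000·3 = 3.0000.
u_2 = c_2 − 3.0000·e_1 = (-3.0000, -0.8000, 0.6000).
r_{22} = ‖u_2‖ = 3.1623.

r_{22} = 3.1623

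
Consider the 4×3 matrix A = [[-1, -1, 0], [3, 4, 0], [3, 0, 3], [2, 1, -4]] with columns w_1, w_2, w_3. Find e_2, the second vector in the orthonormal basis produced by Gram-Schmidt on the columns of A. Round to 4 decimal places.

e_2 = (-0.1213, 0.7129, -0.6825, -0.1062)

e_1 = w_1/‖w_1‖ = (-1, 3, 3, 2)/4.7958 = (-0.2085, 0.6255, 0.6255, 0.4170).
r_{12} = e_1·w_2 = 3.1277.
u_2 = w_2 − 3.1277·e_1 = (-0.3478, 2.0435, -1.9565, -0.3043).
‖u_2‖ = 2.8666, so e_2 = (-0.1213, 0.7129, -0.6825, -0.1062).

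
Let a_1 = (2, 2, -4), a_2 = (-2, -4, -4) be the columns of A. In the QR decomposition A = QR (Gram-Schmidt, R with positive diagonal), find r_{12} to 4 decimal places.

r_{12} = 0.8165

e_1 = a_1/‖a_1‖ = (2, 2, -4)/4.8990 = (0.4082, 0.4082, -0.8165).
r_{12} = e_1·a_2 = 0.8165.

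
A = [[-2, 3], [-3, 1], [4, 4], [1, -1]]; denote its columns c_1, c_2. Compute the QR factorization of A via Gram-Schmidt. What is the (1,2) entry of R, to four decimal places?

r_{12} = 1.0954

q_1 = c_1/‖c_1‖ = (-2, -3, 4, 1)/5.4772 = (-0.3651, -0.5477, 0.7303, 0.1826).
r_{12} = q_1·c_2 = 1.0954.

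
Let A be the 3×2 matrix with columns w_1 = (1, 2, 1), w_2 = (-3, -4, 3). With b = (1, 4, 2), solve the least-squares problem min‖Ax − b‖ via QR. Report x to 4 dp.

q_1 = w_1/‖w_1‖ = (1, 2, 1)/2.4495 = (0.4082, 0.8165, 0.4082).
r_{12} = q_1·w_2 = -3.2660.
u_2 = w_2 + 3.2660·q_1 = (-1.6667, -1.3333, 4.3333).
‖u_2‖ = 4.8305, so q_2 = (-0.3450, -0.2760, 0.8971).
Qᵀb = (4.4907, 0.3450).
Back-substitute: x_2 = 0.3450/4.8305 = 0.0714.
x_1 = (4.4907 + 3.2660·0.0714)/2.4495 = 1.9286.

x = (1.9286, 0.0714)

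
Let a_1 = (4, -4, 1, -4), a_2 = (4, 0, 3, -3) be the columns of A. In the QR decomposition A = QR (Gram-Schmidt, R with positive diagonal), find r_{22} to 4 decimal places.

r_{22} = 3.7931

a_1 = (4, -4, 1, -4); ‖a_1‖ = 7.0000, so e_1 = (0.5714, -0.5714, 0.1429, -0.5714).
e_1·a_2 = 0.5714·4 + (-0.5714)·0 + 0.1429·3 + (-0.5714)·(-3) = 4.4286.
u_2 = a_2 − 4.4286·e_1 = (1.4694, 2.5306, 2.3673, -0.4694).
r_{22} = ‖u_2‖ = 3.7931.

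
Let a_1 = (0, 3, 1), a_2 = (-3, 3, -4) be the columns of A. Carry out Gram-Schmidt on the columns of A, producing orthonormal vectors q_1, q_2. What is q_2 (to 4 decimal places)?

a_1 = (0, 3, 1); ‖a_1‖ = 3.1623, so q_1 = (0.0000, 0.9487, 0.3162).
q_1·a_2 = 0.0000·(-3) + 0.9487·3 + 0.3162·(-4) = 1.5811.
u_2 = a_2 − 1.5811·q_1 = (-3.0000, 1.5000, -4.5000).
‖u_2‖ = 5.6125, so q_2 = (-0.5345, 0.2673, -0.8018).

q_2 = (-0.5345, 0.2673, -0.8018)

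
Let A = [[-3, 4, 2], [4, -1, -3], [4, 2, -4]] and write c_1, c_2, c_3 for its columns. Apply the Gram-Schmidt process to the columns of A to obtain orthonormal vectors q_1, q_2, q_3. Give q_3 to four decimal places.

q_1 = c_1/‖c_1‖ = (-3, 4, 4)/6.4031 = (-0.4685, 0.6247, 0.6247).
r_{12} = q_1·c_2 = -1.2494.
u_2 = c_2 + 1.2494·q_1 = (3.4146, -0.2195, 2.7805).
‖u_2‖ = 4.4090, so q_2 = (0.7745, -0.0498, 0.6306).
r_{13} = q_1·c_3 = -5.3099; r_{23} = q_2·c_3 = -0.8243.
u_3 = c_3 + 5.3099·q_1 + 0.8243·q_2 = (0.1506, 0.2760, -0.1631).
‖u_3‖ = 0.3542, so q_3 = (0.4251, 0.7793, -0.4605).

q_3 = (0.4251, 0.7793, -0.4605)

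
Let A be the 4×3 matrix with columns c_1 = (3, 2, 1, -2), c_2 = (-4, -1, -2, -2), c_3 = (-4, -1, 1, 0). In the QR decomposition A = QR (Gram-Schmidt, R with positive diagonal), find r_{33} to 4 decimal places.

q_1 = c_1/‖c_1‖ = (3, 2, 1, -2)/4.2426 = (0.7071, 0.4714, 0.2357, -0.4714).
r_{12} = q_1·c_2 = -2.8284.
u_2 = c_2 + 2.8284·q_1 = (-2.0000, 0.3333, -1.3333, -3.3333).
‖u_2‖ = 4.1231, so q_2 = (-0.4851, 0.0808, -0.3234, -0.8085).
r_{13} = q_1·c_3 = -3.0641; r_{23} = q_2·c_3 = 1.5361.
u_3 = c_3 + 3.0641·q_1 − 1.5361·q_2 = (-1.0882, 0.3203, 2.2190, -0.2026).
r_{33} = ‖u_3‖ = 2.5003.

r_{33} = 2.5003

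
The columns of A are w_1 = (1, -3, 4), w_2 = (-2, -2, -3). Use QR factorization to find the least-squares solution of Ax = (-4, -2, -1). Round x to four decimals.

x = (0.2275, 0.9894)

w_1 = (1, -3, 4); ‖w_1‖ = 5.0990, so e_1 = (0.1961, -0.5883, 0.7845).
e_1·w_2 = 0.1961·(-2) + (-0.5883)·(-2) + 0.7845·(-3) = -1.5689.
u_2 = w_2 + 1.5689·e_1 = (-1.6923, -2.9231, -1.7692).
‖u_2‖ = 3.8129, so e_2 = (-0.4438, -0.7666, -0.4640).
Qᵀb = (-0.3922, 3.7726).
Back-substitute: x_2 = 3.7726/3.8129 = 0.9894.
x_1 = (-0.3922 + 1.5689·0.9894)/5.0990 = 0.2275.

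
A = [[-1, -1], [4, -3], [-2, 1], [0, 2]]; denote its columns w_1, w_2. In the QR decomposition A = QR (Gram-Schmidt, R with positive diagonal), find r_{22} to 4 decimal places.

q_1 = w_1/‖w_1‖ = (-1, 4, -2, 0)/4.5826 = (-0.2182, 0.8729, -0.4364, 0.0000).
r_{12} = q_1·w_2 = -2.8368.
u_2 = w_2 + 2.8368·q_1 = (-1.6190, -0.5238, -0.2381, 2.0000).
r_{22} = ‖u_2‖ = 2.6367.

r_{22} = 2.6367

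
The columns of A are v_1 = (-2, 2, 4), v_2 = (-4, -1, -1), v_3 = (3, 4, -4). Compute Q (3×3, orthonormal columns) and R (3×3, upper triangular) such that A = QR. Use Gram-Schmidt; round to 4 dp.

v_1 = (-2, 2, 4); ‖v_1‖ = 4.8990, so q_1 = (-0.4082, 0.4082, 0.8165).
q_1·v_2 = (-0.4082)·(-4) + 0.4082·(-1) + 0.8165·(-1) = 0.4082.
u_2 = v_2 − 0.4082·q_1 = (-3.8333, -1.1667, -1.3333).
‖u_2‖ = 4.2230, so q_2 = (-0.9077, -0.2763, -0.3157).
q_1·v_3 = (-0.4082)·3 + 0.4082·4 + 0.8165·(-4) = -2.8577; q_2·v_3 = (-0.9077)·3 + (-0.2763)·4 + (-0.3157)·(-4) = -2.5653.
u_3 = v_3 + 2.8577·q_1 + 2.5653·q_2 = (-0.4953, 4.4579, -2.4766).
‖u_3‖ = 5.1237, so q_3 = (-0.0967, 0.8701, -0.4834).

Q = [[-0.4082, -0.9077, -0.0967], [0.4082, -0.2763, 0.8701], [0.8165, -0.3157, -0.4834]], R = [[4.8990, 0.4082, -2.8577], [0.0000, 4.2230, -2.5653], [0.0000, 0.0000, 5.1237]]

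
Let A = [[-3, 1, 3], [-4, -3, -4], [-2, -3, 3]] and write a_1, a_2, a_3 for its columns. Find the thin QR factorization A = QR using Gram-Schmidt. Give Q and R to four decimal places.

a_1 = (-3, -4, -2); ‖a_1‖ = 5.3852, so e_1 = (-0.5571, -0.7428, -0.3714).
e_1·a_2 = (-0.5571)·1 + (-0.7428)·(-3) + (-0.3714)·(-3) = 2.7854.
u_2 = a_2 − 2.7854·e_1 = (2.5517, -0.9310, -1.9655).
‖u_2‖ = 3.3528, so e_2 = (0.7611, -0.2777, -0.5862).
e_1·a_3 = (-0.5571)·3 + (-0.7428)·(-4) + (-0.3714)·3 = 0.1857; e_2·a_3 = 0.7611·3 + (-0.2777)·(-4) + (-0.5862)·3 = 1.6353.
u_3 = a_3 − 0.1857·e_1 − 1.6353·e_2 = (1.8589, -3.4080, 4.0276).
‖u_3‖ = 5.5939, so e_3 = (0.3323, -0.6092, 0.7200).

Q = [[-0.5571, 0.7611, 0.3323], [-0.7428, -0.2777, -0.6092], [-0.3714, -0.5862, 0.7200]], R = [[5.3852, 2.7854, 0.1857], [0.0000, 3.3528, 1.6353], [0.0000, 0.0000, 5.5939]]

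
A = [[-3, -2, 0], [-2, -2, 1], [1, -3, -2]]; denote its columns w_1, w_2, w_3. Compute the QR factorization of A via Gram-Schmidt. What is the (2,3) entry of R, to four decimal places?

r_{23} = 1.6330

w_1 = (-3, -2, 1); ‖w_1‖ = 3.7417, so q_1 = (-0.8018, -0.5345, 0.2673).
q_1·w_2 = (-0.8018)·(-2) + (-0.5345)·(-2) + 0.2673·(-3) = 1.8708.
u_2 = w_2 − 1.8708·q_1 = (-0.5000, -1.0000, -3.5000).
‖u_2‖ = 3.6742, so q_2 = (-0.1361, -0.2722, -0.9526).
r_{23} = q_2·w_3 = 1.6330.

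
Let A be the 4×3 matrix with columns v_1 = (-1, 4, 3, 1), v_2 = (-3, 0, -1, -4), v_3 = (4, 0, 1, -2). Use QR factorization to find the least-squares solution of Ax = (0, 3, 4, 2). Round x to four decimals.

x = (0.9238, -0.3081, 0.0586)

v_1 = (-1, 4, 3, 1); ‖v_1‖ = 5.1962, so q_1 = (-0.1925, 0.7698, 0.5774, 0.1925).
q_1·v_2 = (-0.1925)·(-3) + 0.7698·0 + 0.5774·(-1) + 0.1925·(-4) = -0.7698.
u_2 = v_2 + 0.7698·q_1 = (-3.1481, 0.5926, -0.5556, -3.8519).
‖u_2‖ = 5.0406, so q_2 = (-0.6246, 0.1176, -0.1102, -0.7642).
q_1·v_3 = (-0.1925)·4 + 0.7698·0 + 0.5774·1 + 0.1925·(-2) = -0.5774; q_2·v_3 = (-0.6246)·4 + 0.1176·0 + (-0.1102)·1 + (-0.7642)·(-2) = -1.0801.
u_3 = v_3 + 0.5774·q_1 + 1.0801·q_2 = (3.2143, 0.5714, 1.2143, -2.7143).
‖u_3‖ = 4.4159, so q_3 = (0.7279, 0.1294, 0.2750, -0.6147).
Qᵀb = (5.0037, -1.6165, 0.2588).
Back-substitute: x_3 = 0.2588/4.4159 = 0.0586.
x_2 = (-1.6165 + 1.0801·0.0586)/5.0406 = -0.3081.
x_1 = (5.0037 + 0.7698·(-0.3081) + 0.5774·0.0586)/5.1962 = 0.9238.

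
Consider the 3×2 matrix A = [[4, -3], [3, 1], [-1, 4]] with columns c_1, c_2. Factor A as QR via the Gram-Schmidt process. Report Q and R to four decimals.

c_1 = (4, 3, -1); ‖c_1‖ = 5.0990, so q_1 = (0.7845, 0.5883, -0.1961).
q_1·c_2 = 0.7845·(-3) + 0.5883·1 + (-0.1961)·4 = -2.5495.
u_2 = c_2 + 2.5495·q_1 = (-1.0000, 2.5000, 3.5000).
‖u_2‖ = 4.4159, so q_2 = (-0.2265, 0.5661, 0.7926).

Q = [[0.7845, -0.2265], [0.5883, 0.5661], [-0.1961, 0.7926]], R = [[5.0990, -2.5495], [0.0000, 4.4159]]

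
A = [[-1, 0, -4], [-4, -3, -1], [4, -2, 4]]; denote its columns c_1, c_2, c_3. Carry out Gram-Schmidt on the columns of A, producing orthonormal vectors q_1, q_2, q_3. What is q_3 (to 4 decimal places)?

q_3 = (-0.9841, 0.0984, -0.1476)

q_1 = c_1/‖c_1‖ = (-1, -4, 4)/5.7446 = (-0.1741, -0.6963, 0.6963).
r_{12} = q_1·c_2 = 0.6963.
u_2 = c_2 − 0.6963·q_1 = (0.1212, -2.5152, -2.4848).
‖u_2‖ = 3.5377, so q_2 = (0.0343, -0.7110, -0.7024).
r_{13} = q_1·c_3 = 4.1779; r_{23} = q_2·c_3 = -2.2357.
u_3 = c_3 − 4.1779·q_1 + 2.2357·q_2 = (-3.1961, 0.3196, -0.4794).
‖u_3‖ = 3.2476, so q_3 = (-0.9841, 0.0984, -0.1476).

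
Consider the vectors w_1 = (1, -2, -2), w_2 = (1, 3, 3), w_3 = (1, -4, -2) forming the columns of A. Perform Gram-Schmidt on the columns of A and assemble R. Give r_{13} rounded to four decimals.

w_1 = (1, -2, -2); ‖w_1‖ = 3.0000, so q_1 = (0.3333, -0.6667, -0.6667).
r_{13} = q_1·w_3 = 4.3333.

r_{13} = 4.3333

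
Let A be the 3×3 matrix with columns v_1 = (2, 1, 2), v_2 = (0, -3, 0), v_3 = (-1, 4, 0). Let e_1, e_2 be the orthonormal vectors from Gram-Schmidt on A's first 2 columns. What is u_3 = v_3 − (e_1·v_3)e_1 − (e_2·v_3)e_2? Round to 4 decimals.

u_3 = (-0.5000, 0.0000, 0.5000)

e_1 = v_1/‖v_1‖ = (2, 1, 2)/3.0000 = (0.6667, 0.3333, 0.6667).
r_{12} = e_1·v_2 = -1.0000.
u_2 = v_2 + 1.0000·e_1 = (0.6667, -2.6667, 0.6667).
‖u_2‖ = 2.8284, so e_2 = (0.2357, -0.9428, 0.2357).
r_{13} = e_1·v_3 = 0.6667; r_{23} = e_2·v_3 = -4.0069.
u_3 = v_3 − 0.6667·e_1 + 4.0069·e_2 = (-0.5000, 0.0000, 0.5000).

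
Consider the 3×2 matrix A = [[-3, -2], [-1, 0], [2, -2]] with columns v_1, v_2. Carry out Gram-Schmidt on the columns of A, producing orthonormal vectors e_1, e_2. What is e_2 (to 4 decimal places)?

e_1 = v_1/‖v_1‖ = (-3, -1, 2)/3.7417 = (-0.8018, -0.2673, 0.5345).
r_{12} = e_1·v_2 = 0.5345.
u_2 = v_2 − 0.5345·e_1 = (-1.5714, 0.1429, -2.2857).
‖u_2‖ = 2.7775, so e_2 = (-0.5658, 0.0514, -0.8230).

e_2 = (-0.5658, 0.0514, -0.8230)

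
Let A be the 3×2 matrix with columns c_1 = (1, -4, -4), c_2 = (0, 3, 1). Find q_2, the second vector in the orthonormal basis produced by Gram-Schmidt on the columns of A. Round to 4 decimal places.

c_1 = (1, -4, -4); ‖c_1‖ = 5.7446, so q_1 = (0.1741, -0.6963, -0.6963).
q_1·c_2 = 0.1741·0 + (-0.6963)·3 + (-0.6963)·1 = -2.7852.
u_2 = c_2 + 2.7852·q_1 = (0.4848, 1.0606, -0.9394).
‖u_2‖ = 1.4975, so q_2 = (0.3238, 0.7083, -0.6273).

q_2 = (0.3238, 0.7083, -0.6273)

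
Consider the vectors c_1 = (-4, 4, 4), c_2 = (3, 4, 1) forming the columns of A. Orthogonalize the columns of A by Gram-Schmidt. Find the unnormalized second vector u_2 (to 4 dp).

u_2 = (3.6667, 3.3333, 0.3333)

c_1 = (-4, 4, 4); ‖c_1‖ = 6.9282, so q_1 = (-0.5774, 0.5774, 0.5774).
q_1·c_2 = (-0.5774)·3 + 0.5774·4 + 0.5774·1 = 1.1547.
u_2 = c_2 − 1.1547·q_1 = (3.6667, 3.3333, 0.3333).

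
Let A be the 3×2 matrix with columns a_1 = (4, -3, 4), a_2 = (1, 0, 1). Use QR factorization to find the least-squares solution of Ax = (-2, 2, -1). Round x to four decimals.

e_1 = a_1/‖a_1‖ = (4, -3, 4)/6.4031 = (0.6247, -0.4685, 0.6247).
r_{12} = e_1·a_2 = 1.2494.
u_2 = a_2 − 1.2494·e_1 = (0.2195, 0.5854, 0.2195).
‖u_2‖ = 0.6626, so e_2 = (0.3313, 0.8835, 0.3313).
Qᵀb = (-2.8111, 0.7730).
Back-substitute: x_2 = 0.7730/0.6626 = 1.1667.
x_1 = (-2.8111 − 1.2494·1.1667)/6.4031 = -0.6667.

x = (-0.6667, 1.1667)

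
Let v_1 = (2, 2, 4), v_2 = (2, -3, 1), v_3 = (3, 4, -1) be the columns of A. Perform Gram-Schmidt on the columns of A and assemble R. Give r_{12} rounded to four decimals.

r_{12} = 0.4082

e_1 = v_1/‖v_1‖ = (2, 2, 4)/4.8990 = (0.4082, 0.4082, 0.8165).
r_{12} = e_1·v_2 = 0.4082.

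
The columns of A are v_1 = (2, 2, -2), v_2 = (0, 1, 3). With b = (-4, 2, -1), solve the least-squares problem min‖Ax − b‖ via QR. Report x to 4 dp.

x = (-0.2308, -0.1923)

q_1 = v_1/‖v_1‖ = (2, 2, -2)/3.4641 = (0.5774, 0.5774, -0.5774).
r_{12} = q_1·v_2 = -1.1547.
u_2 = v_2 + 1.1547·q_1 = (0.6667, 1.6667, 2.3333).
‖u_2‖ = 2.9439, so q_2 = (0.2265, 0.5661, 0.7926).
Qᵀb = (-0.5774, -0.5661).
Back-substitute: x_2 = -0.5661/2.9439 = -0.1923.
x_1 = (-0.5774 + 1.1547·(-0.1923))/3.4641 = -0.2308.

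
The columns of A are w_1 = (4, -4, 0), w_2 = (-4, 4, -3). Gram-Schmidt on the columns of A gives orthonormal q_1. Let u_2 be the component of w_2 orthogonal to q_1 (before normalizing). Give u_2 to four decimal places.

u_2 = (0.0000, 0.0000, -3.0000)

q_1 = w_1/‖w_1‖ = (4, -4, 0)/5.6569 = (0.7071, -0.7071, 0.0000).
r_{12} = q_1·w_2 = -5.6569.
u_2 = w_2 + 5.6569·q_1 = (0.0000, 0.0000, -3.0000).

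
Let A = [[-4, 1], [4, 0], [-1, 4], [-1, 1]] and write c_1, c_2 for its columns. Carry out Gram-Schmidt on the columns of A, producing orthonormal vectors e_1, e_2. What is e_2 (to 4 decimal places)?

e_2 = (-0.0149, 0.2679, 0.9452, 0.1861)

c_1 = (-4, 4, -1, -1); ‖c_1‖ = 5.8310, so e_1 = (-0.6860, 0.6860, -0.1715, -0.1715).
e_1·c_2 = (-0.6860)·1 + 0.6860·0 + (-0.1715)·4 + (-0.1715)·1 = -1.5435.
u_2 = c_2 + 1.5435·e_1 = (-0.0588, 1.0588, 3.7353, 0.7353).
‖u_2‖ = 3.9519, so e_2 = (-0.0149, 0.2679, 0.9452, 0.1861).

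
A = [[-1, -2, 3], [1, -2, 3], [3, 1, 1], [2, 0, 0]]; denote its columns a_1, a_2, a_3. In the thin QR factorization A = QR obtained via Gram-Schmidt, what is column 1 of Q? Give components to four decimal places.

a_1 = (-1, 1, 3, 2); ‖a_1‖ = 3.8730, so q_1 = (-0.2582, 0.2582, 0.7746, 0.5164).

q_1 = (-0.2582, 0.2582, 0.7746, 0.5164)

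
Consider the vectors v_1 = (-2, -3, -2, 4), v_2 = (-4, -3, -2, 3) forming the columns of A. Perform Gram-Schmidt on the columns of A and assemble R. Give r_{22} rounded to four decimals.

r_{22} = 2.2361

e_1 = v_1/‖v_1‖ = (-2, -3, -2, 4)/5.7446 = (-0.3482, -0.5222, -0.3482, 0.6963).
r_{12} = e_1·v_2 = 5.7446.
u_2 = v_2 − 5.7446·e_1 = (-2.0000, 0.0000, 0.0000, -1.0000).
r_{22} = ‖u_2‖ = 2.2361.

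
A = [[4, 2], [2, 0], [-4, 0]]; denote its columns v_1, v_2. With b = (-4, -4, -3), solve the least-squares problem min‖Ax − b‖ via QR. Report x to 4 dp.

x = (0.2000, -2.4000)

v_1 = (4, 2, -4); ‖v_1‖ = 6.0000, so q_1 = (0.6667, 0.3333, -0.6667).
q_1·v_2 = 0.6667·2 + 0.3333·0 + (-0.6667)·0 = 1.3333.
u_2 = v_2 − 1.3333·q_1 = (1.1111, -0.4444, 0.8889).
‖u_2‖ = 1.4907, so q_2 = (0.7454, -0.2981, 0.5963).
Qᵀb = (-2.0000, -3.5777).
Back-substitute: x_2 = -3.5777/1.4907 = -2.4000.
x_1 = (-2.0000 − 1.3333·(-2.4000))/6.0000 = 0.2000.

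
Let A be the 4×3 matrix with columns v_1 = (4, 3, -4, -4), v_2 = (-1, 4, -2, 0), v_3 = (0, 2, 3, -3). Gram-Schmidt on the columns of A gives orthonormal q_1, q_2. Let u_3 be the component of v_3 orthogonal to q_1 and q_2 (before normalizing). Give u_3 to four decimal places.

u_3 = (-0.3804, 1.6238, 3.4378, -2.6004)

v_1 = (4, 3, -4, -4); ‖v_1‖ = 7.5498, so q_1 = (0.5298, 0.3974, -0.5298, -0.5298).
q_1·v_2 = 0.5298·(-1) + 0.3974·4 + (-0.5298)·(-2) + (-0.5298)·0 = 2.1193.
u_2 = v_2 − 2.1193·q_1 = (-2.1228, 3.1579, -0.8772, 1.1228).
‖u_2‖ = 4.0631, so q_2 = (-0.5225, 0.7772, -0.2159, 0.2763).
q_1·v_3 = 0.5298·0 + 0.3974·2 + (-0.5298)·3 + (-0.5298)·(-3) = 0.7947; q_2·v_3 = (-0.5225)·0 + 0.7772·2 + (-0.2159)·3 + 0.2763·(-3) = 0.0777.
u_3 = v_3 − 0.7947·q_1 − 0.0777·q_2 = (-0.3804, 1.6238, 3.4378, -2.6004).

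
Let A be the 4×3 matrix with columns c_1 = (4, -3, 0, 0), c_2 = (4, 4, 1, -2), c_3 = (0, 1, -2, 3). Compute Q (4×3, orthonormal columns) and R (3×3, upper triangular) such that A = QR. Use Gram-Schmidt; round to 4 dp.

Q = [[0.8000, 0.5572, 0.2208], [-0.6000, 0.7430, 0.2944], [0.0000, 0.1658, -0.5219], [0.0000, -0.3317, 0.7695]], R = [[5.0000, 0.8000, -0.6000], [0.0000, 6.0299, -0.5838], [0.0000, 0.0000, 3.6468]]

e_1 = c_1/‖c_1‖ = (4, -3, 0, 0)/5.0000 = (0.8000, -0.6000, 0.0000, 0.0000).
r_{12} = e_1·c_2 = 0.8000.
u_2 = c_2 − 0.8000·e_1 = (3.3600, 4.4800, 1.0000, -2.0000).
‖u_2‖ = 6.0299, so e_2 = (0.5572, 0.7430, 0.1658, -0.3317).
r_{13} = e_1·c_3 = -0.6000; r_{23} = e_2·c_3 = -0.5838.
u_3 = c_3 + 0.6000·e_1 + 0.5838·e_2 = (0.8053, 1.0737, -1.9032, 2.8064).
‖u_3‖ = 3.6468, so e_3 = (0.2208, 0.2944, -0.5219, 0.7695).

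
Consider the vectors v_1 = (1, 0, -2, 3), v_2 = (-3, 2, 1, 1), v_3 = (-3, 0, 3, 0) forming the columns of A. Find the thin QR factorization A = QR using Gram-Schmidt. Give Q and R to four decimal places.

Q = [[0.2673, -0.7448, -0.1317], [0.0000, 0.5214, -0.6933], [-0.5345, 0.1862, 0.5685], [0.8018, 0.3724, 0.4229]], R = [[3.7417, -0.5345, -2.4054], [0.0000, 3.8359, 2.7931], [0.0000, 0.0000, 2.1006]]

q_1 = v_1/‖v_1‖ = (1, 0, -2, 3)/3.7417 = (0.2673, 0.0000, -0.5345, 0.8018).
r_{12} = q_1·v_2 = -0.5345.
u_2 = v_2 + 0.5345·q_1 = (-2.8571, 2.0000, 0.7143, 1.4286).
‖u_2‖ = 3.8359, so q_2 = (-0.7448, 0.5214, 0.1862, 0.3724).
r_{13} = q_1·v_3 = -2.4054; r_{23} = q_2·v_3 = 2.7931.
u_3 = v_3 + 2.4054·q_1 − 2.7931·q_2 = (-0.2767, -1.4563, 1.1942, 0.8883).
‖u_3‖ = 2.1006, so q_3 = (-0.1317, -0.6933, 0.5685, 0.4229).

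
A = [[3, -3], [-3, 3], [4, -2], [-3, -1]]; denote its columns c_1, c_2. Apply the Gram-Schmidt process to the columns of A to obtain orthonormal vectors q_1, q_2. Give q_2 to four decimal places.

q_2 = (-0.4266, 0.4266, 0.0427, -0.7964)

c_1 = (3, -3, 4, -3); ‖c_1‖ = 6.5574, so q_1 = (0.4575, -0.4575, 0.6100, -0.4575).
q_1·c_2 = 0.4575·(-3) + (-0.4575)·3 + 0.6100·(-2) + (-0.4575)·(-1) = -3.5075.
u_2 = c_2 + 3.5075·q_1 = (-1.3953, 1.3953, 0.1395, -2.6047).
‖u_2‖ = 3.2707, so q_2 = (-0.4266, 0.4266, 0.0427, -0.7964).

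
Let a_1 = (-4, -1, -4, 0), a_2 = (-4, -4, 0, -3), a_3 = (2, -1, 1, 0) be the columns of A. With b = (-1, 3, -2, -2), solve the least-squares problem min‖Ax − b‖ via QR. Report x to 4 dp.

x = (-0.1885, -0.1116, -1.5867)

a_1 = (-4, -1, -4, 0); ‖a_1‖ = 5.7446, so q_1 = (-0.6963, -0.1741, -0.6963, 0.0000).
q_1·a_2 = (-0.6963)·(-4) + (-0.1741)·(-4) + (-0.6963)·0 + 0.0000·(-3) = 3.4816.
u_2 = a_2 − 3.4816·q_1 = (-1.5758, -3.3939, 2.4242, -3.0000).
‖u_2‖ = 5.3739, so q_2 = (-0.2932, -0.6316, 0.4511, -0.5583).
q_1·a_3 = (-0.6963)·2 + (-0.1741)·(-1) + (-0.6963)·1 + 0.0000·0 = -1.9149; q_2·a_3 = (-0.2932)·2 + (-0.6316)·(-1) + 0.4511·1 + (-0.5583)·0 = 0.4962.
u_3 = a_3 + 1.9149·q_1 − 0.4962·q_2 = (0.8122, -1.0199, -0.5572, 0.2770).
‖u_3‖ = 1.4447, so q_3 = (0.5622, -0.7060, -0.3857, 0.1918).
Qᵀb = (1.5667, -1.3872, -2.2923).
Back-substitute: x_3 = -2.2923/1.4447 = -1.5867.
x_2 = (-1.3872 − 0.4962·(-1.5867))/5.3739 = -0.1116.
x_1 = (1.5667 − 3.4816·(-0.1116) + 1.9149·(-1.5867))/5.7446 = -0.1885.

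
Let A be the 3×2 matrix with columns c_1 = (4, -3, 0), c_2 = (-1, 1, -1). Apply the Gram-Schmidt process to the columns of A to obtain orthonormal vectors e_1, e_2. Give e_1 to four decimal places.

e_1 = (0.8000, -0.6000, 0.0000)

e_1 = c_1/‖c_1‖ = (4, -3, 0)/5.0000 = (0.8000, -0.6000, 0.0000).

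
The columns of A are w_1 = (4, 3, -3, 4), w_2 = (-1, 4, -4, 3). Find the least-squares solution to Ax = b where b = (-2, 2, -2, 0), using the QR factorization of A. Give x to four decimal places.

w_1 = (4, 3, -3, 4); ‖w_1‖ = 7.0711, so e_1 = (0.5657, 0.4243, -0.4243, 0.5657).
e_1·w_2 = 0.5657·(-1) + 0.4243·4 + (-0.4243)·(-4) + 0.5657·3 = 4.5255.
u_2 = w_2 − 4.5255·e_1 = (-3.5600, 2.0800, -2.0800, 0.4400).
‖u_2‖ = 4.6390, so e_2 = (-0.7674, 0.4484, -0.4484, 0.0948).
Qᵀb = (0.5657, 3.3283).
Back-substitute: x_2 = 3.3283/4.6390 = 0.7175.
x_1 = (0.5657 − 4.5255·0.7175)/7.0711 = -0.3792.

x = (-0.3792, 0.7175)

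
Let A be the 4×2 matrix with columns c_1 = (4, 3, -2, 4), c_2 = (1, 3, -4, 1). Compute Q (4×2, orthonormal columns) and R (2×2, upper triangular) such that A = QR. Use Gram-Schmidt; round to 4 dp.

Q = [[0.5963, -0.3375], [0.4472, 0.3682], [-0.2981, -0.7978], [0.5963, -0.3375]], R = [[6.7082, 3.7268], [0.0000, 3.6209]]

c_1 = (4, 3, -2, 4); ‖c_1‖ = 6.7082, so e_1 = (0.5963, 0.4472, -0.2981, 0.5963).
e_1·c_2 = 0.5963·1 + 0.4472·3 + (-0.2981)·(-4) + 0.5963·1 = 3.7268.
u_2 = c_2 − 3.7268·e_1 = (-1.2222, 1.3333, -2.8889, -1.2222).
‖u_2‖ = 3.6209, so e_2 = (-0.3375, 0.3682, -0.7978, -0.3375).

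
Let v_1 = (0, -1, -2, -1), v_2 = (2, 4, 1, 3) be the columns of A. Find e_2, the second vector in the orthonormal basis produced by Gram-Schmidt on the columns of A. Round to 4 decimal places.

v_1 = (0, -1, -2, -1); ‖v_1‖ = 2.4495, so e_1 = (0.0000, -0.4082, -0.8165, -0.4082).
e_1·v_2 = 0.0000·2 + (-0.4082)·4 + (-0.8165)·1 + (-0.4082)·3 = -3.6742.
u_2 = v_2 + 3.6742·e_1 = (2.0000, 2.5000, -2.0000, 1.5000).
‖u_2‖ = 4.0620, so e_2 = (0.4924, 0.6155, -0.4924, 0.3693).

e_2 = (0.4924, 0.6155, -0.4924, 0.3693)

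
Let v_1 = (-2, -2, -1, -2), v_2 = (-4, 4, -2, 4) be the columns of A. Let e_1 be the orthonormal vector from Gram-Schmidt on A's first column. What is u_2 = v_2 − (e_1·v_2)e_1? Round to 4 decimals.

u_2 = (-4.9231, 3.0769, -2.4615, 3.0769)

v_1 = (-2, -2, -1, -2); ‖v_1‖ = 3.6056, so e_1 = (-0.5547, -0.5547, -0.2774, -0.5547).
e_1·v_2 = (-0.5547)·(-4) + (-0.5547)·4 + (-0.2774)·(-2) + (-0.5547)·4 = -1.6641.
u_2 = v_2 + 1.6641·e_1 = (-4.9231, 3.0769, -2.4615, 3.0769).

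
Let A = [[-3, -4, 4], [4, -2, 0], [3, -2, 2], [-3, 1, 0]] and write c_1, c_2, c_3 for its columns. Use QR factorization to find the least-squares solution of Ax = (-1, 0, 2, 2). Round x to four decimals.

c_1 = (-3, 4, 3, -3); ‖c_1‖ = 6.5574, so e_1 = (-0.4575, 0.6100, 0.4575, -0.4575).
e_1·c_2 = (-0.4575)·(-4) + 0.6100·(-2) + 0.4575·(-2) + (-0.4575)·1 = -0.7625.
u_2 = c_2 + 0.7625·e_1 = (-4.3488, -1.5349, -1.6512, 0.6512).
‖u_2‖ = 4.9415, so e_2 = (-0.8801, -0.3106, -0.3341, 0.1318).
e_1·c_3 = (-0.4575)·4 + 0.6100·0 + 0.4575·2 + (-0.4575)·0 = -0.9150; e_2·c_3 = (-0.8801)·4 + (-0.3106)·0 + (-0.3341)·2 + 0.1318·0 = -4.1885.
u_3 = c_3 + 0.9150·e_1 + 4.1885·e_2 = (-0.1048, -0.7429, 1.0190, 0.1333).
‖u_3‖ = 1.2724, so e_3 = (-0.0823, -0.5838, 0.8009, 0.1048).
Qᵀb = (0.4575, 0.4753, 1.8937).
Back-substitute: x_3 = 1.8937/1.2724 = 1.4882.
x_2 = (0.4753 + 4.1885·1.4882)/4.9415 = 1.3576.
x_1 = (0.4575 + 0.7625·1.3576 + 0.9150·1.4882)/6.5574 = 0.4353.

x = (0.4353, 1.3576, 1.4882)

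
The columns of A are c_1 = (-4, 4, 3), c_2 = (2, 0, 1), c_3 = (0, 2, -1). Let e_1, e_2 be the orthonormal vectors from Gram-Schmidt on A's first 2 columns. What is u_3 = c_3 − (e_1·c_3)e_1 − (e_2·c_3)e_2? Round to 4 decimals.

e_1 = c_1/‖c_1‖ = (-4, 4, 3)/6.4031 = (-0.6247, 0.6247, 0.4685).
r_{12} = e_1·c_2 = -0.7809.
u_2 = c_2 + 0.7809·e_1 = (1.5122, 0.4878, 1.3659).
‖u_2‖ = 2.0953, so e_2 = (0.7217, 0.2328, 0.6519).
r_{13} = e_1·c_3 = 0.7809; r_{23} = e_2·c_3 = -0.1862.
u_3 = c_3 − 0.7809·e_1 + 0.1862·e_2 = (0.6222, 1.5556, -1.2444).

u_3 = (0.6222, 1.5556, -1.2444)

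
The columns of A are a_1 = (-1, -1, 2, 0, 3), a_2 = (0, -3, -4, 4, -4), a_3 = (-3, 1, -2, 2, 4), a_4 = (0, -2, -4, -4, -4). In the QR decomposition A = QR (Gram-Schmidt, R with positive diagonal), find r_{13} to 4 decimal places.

r_{13} = 2.5820

a_1 = (-1, -1, 2, 0, 3); ‖a_1‖ = 3.8730, so e_1 = (-0.2582, -0.2582, 0.5164, 0.0000, 0.7746).
r_{13} = e_1·a_3 = 2.5820.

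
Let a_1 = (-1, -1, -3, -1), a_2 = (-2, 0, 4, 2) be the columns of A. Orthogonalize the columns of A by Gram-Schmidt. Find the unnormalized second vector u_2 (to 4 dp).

a_1 = (-1, -1, -3, -1); ‖a_1‖ = 3.4641, so q_1 = (-0.2887, -0.2887, -0.8660, -0.2887).
q_1·a_2 = (-0.2887)·(-2) + (-0.2887)·0 + (-0.8660)·4 + (-0.2887)·2 = -3.4641.
u_2 = a_2 + 3.4641·q_1 = (-3.0000, -1.0000, 1.0000, 1.0000).

u_2 = (-3.0000, -1.0000, 1.0000, 1.0000)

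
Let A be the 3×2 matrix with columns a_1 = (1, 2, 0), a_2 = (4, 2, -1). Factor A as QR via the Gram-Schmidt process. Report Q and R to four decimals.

e_1 = a_1/‖a_1‖ = (1, 2, 0)/2.2361 = (0.4472, 0.8944, 0.0000).
r_{12} = e_1·a_2 = 3.5777.
u_2 = a_2 − 3.5777·e_1 = (2.4000, -1.2000, -1.0000).
‖u_2‖ = 2.8636, so e_2 = (0.8381, -0.4191, -0.3492).

Q = [[0.4472, 0.8381], [0.8944, -0.4191], [0.0000, -0.3492]], R = [[2.2361, 3.5777], [0.0000, 2.8636]]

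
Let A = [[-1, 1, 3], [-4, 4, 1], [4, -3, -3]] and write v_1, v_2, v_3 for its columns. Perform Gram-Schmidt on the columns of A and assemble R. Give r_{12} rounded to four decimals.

v_1 = (-1, -4, 4); ‖v_1‖ = 5.7446, so e_1 = (-0.1741, -0.6963, 0.6963).
r_{12} = e_1·v_2 = -5.0483.

r_{12} = -5.0483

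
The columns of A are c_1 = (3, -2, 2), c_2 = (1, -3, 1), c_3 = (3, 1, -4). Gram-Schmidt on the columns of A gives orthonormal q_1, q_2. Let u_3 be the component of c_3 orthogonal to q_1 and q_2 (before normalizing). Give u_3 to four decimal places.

c_1 = (3, -2, 2); ‖c_1‖ = 4.1231, so q_1 = (0.7276, -0.4851, 0.4851).
q_1·c_2 = 0.7276·1 + (-0.4851)·(-3) + 0.4851·1 = 2.6679.
u_2 = c_2 − 2.6679·q_1 = (-0.9412, -1.7059, -0.2941).
‖u_2‖ = 1.9704, so q_2 = (-0.4777, -0.8658, -0.1493).
q_1·c_3 = 0.7276·3 + (-0.4851)·1 + 0.4851·(-4) = -0.2425; q_2·c_3 = (-0.4777)·3 + (-0.8658)·1 + (-0.1493)·(-4) = -1.7017.
u_3 = c_3 + 0.2425·q_1 + 1.7017·q_2 = (2.3636, -0.5909, -4.1364).

u_3 = (2.3636, -0.5909, -4.1364)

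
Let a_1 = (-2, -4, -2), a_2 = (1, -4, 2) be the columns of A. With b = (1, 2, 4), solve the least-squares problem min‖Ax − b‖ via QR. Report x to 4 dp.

x = (-0.9604, 0.5050)

a_1 = (-2, -4, -2); ‖a_1‖ = 4.8990, so e_1 = (-0.4082, -0.8165, -0.4082).
e_1·a_2 = (-0.4082)·1 + (-0.8165)·(-4) + (-0.4082)·2 = 2.0412.
u_2 = a_2 − 2.0412·e_1 = (1.8333, -2.3333, 2.8333).
‖u_2‖ = 4.1028, so e_2 = (0.4468, -0.5687, 0.6906).
Qᵀb = (-3.6742, 2.0717).
Back-substitute: x_2 = 2.0717/4.1028 = 0.5050.
x_1 = (-3.6742 − 2.0412·0.5050)/4.8990 = -0.9604.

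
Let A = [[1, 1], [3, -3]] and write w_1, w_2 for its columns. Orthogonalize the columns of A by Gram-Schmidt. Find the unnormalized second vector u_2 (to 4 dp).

u_2 = (1.8000, -0.6000)

e_1 = w_1/‖w_1‖ = (1, 3)/3.1623 = (0.3162, 0.9487).
r_{12} = e_1·w_2 = -2.5298.
u_2 = w_2 + 2.5298·e_1 = (1.8000, -0.6000).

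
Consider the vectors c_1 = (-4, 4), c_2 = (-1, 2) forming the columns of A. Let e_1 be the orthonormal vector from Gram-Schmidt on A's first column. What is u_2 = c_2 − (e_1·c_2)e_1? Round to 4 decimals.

c_1 = (-4, 4); ‖c_1‖ = 5.6569, so e_1 = (-0.7071, 0.7071).
e_1·c_2 = (-0.7071)·(-1) + 0.7071·2 = 2.1213.
u_2 = c_2 − 2.1213·e_1 = (0.5000, 0.5000).

u_2 = (0.5000, 0.5000)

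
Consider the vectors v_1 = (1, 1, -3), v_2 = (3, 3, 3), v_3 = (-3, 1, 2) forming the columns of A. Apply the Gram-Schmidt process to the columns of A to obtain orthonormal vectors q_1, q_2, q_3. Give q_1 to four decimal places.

q_1 = v_1/‖v_1‖ = (1, 1, -3)/3.3166 = (0.3015, 0.3015, -0.9045).

q_1 = (0.3015, 0.3015, -0.9045)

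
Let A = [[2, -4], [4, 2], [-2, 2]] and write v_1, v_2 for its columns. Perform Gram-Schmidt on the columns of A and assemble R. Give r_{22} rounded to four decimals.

r_{22} = 4.8305

v_1 = (2, 4, -2); ‖v_1‖ = 4.8990, so q_1 = (0.4082, 0.8165, -0.4082).
q_1·v_2 = 0.4082·(-4) + 0.8165·2 + (-0.4082)·2 = -0.8165.
u_2 = v_2 + 0.8165·q_1 = (-3.6667, 2.6667, 1.6667).
r_{22} = ‖u_2‖ = 4.8305.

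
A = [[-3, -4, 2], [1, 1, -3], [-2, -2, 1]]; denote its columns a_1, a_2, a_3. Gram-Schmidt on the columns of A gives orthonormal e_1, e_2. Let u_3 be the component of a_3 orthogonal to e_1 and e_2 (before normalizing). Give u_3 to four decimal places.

a_1 = (-3, 1, -2); ‖a_1‖ = 3.7417, so e_1 = (-0.8018, 0.2673, -0.5345).
e_1·a_2 = (-0.8018)·(-4) + 0.2673·1 + (-0.5345)·(-2) = 4.5434.
u_2 = a_2 − 4.5434·e_1 = (-0.3571, -0.2143, 0.4286).
‖u_2‖ = 0.5976, so e_2 = (-0.5976, -0.3586, 0.7171).
e_1·a_3 = (-0.8018)·2 + 0.2673·(-3) + (-0.5345)·1 = -2.9399; e_2·a_3 = (-0.5976)·2 + (-0.3586)·(-3) + 0.7171·1 = 0.5976.
u_3 = a_3 + 2.9399·e_1 − 0.5976·e_2 = (0.0000, -2.0000, -1.0000).

u_3 = (0.0000, -2.0000, -1.0000)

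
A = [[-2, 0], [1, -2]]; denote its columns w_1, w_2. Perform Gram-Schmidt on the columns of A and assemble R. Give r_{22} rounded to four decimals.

w_1 = (-2, 1); ‖w_1‖ = 2.2361, so e_1 = (-0.8944, 0.4472).
e_1·w_2 = (-0.8944)·0 + 0.4472·(-2) = -0.8944.
u_2 = w_2 + 0.8944·e_1 = (-0.8000, -1.6000).
r_{22} = ‖u_2‖ = 1.7889.

r_{22} = 1.7889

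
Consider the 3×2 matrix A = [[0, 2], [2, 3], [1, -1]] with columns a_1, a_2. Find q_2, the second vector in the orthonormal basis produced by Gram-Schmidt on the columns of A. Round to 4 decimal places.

q_2 = (0.6667, 0.3333, -0.6667)

a_1 = (0, 2, 1); ‖a_1‖ = 2.2361, so q_1 = (0.0000, 0.8944, 0.4472).
q_1·a_2 = 0.0000·2 + 0.8944·3 + 0.4472·(-1) = 2.2361.
u_2 = a_2 − 2.2361·q_1 = (2.0000, 1.0000, -2.0000).
‖u_2‖ = 3.0000, so q_2 = (0.6667, 0.3333, -0.6667).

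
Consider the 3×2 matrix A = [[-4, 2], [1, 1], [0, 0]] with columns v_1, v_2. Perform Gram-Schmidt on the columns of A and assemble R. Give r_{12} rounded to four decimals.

v_1 = (-4, 1, 0); ‖v_1‖ = 4.1231, so e_1 = (-0.9701, 0.2425, 0.0000).
r_{12} = e_1·v_2 = -1.6977.

r_{12} = -1.6977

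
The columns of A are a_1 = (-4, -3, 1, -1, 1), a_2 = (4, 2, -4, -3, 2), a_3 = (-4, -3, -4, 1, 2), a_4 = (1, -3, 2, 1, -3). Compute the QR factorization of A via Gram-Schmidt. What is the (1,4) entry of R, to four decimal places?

r_{14} = 0.5669

a_1 = (-4, -3, 1, -1, 1); ‖a_1‖ = 5.2915, so q_1 = (-0.7559, -0.5669, 0.1890, -0.1890, 0.1890).
r_{14} = q_1·a_4 = 0.5669.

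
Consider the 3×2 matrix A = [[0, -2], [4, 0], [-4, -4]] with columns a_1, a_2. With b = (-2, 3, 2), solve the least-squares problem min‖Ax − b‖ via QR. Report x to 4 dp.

q_1 = a_1/‖a_1‖ = (0, 4, -4)/5.6569 = (0.0000, 0.7071, -0.7071).
r_{12} = q_1·a_2 = 2.8284.
u_2 = a_2 − 2.8284·q_1 = (-2.0000, -2.0000, -2.0000).
‖u_2‖ = 3.4641, so q_2 = (-0.5774, -0.5774, -0.5774).
Qᵀb = (0.7071, -1.7321).
Back-substitute: x_2 = -1.7321/3.4641 = -0.5000.
x_1 = (0.7071 − 2.8284·(-0.5000))/5.6569 = 0.3750.

x = (0.3750, -0.5000)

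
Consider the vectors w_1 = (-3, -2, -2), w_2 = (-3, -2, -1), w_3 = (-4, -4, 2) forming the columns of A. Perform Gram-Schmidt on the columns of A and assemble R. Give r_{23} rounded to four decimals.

r_{23} = 4.4396

q_1 = w_1/‖w_1‖ = (-3, -2, -2)/4.1231 = (-0.7276, -0.4851, -0.4851).
r_{12} = q_1·w_2 = 3.6380.
u_2 = w_2 − 3.6380·q_1 = (-0.3529, -0.2353, 0.7647).
‖u_2‖ = 0.8745, so q_2 = (-0.4036, -0.2691, 0.8745).
r_{23} = q_2·w_3 = 4.4396.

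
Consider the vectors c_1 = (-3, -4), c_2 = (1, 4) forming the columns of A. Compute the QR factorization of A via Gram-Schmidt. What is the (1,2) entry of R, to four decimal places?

c_1 = (-3, -4); ‖c_1‖ = 5.0000, so q_1 = (-0.6000, -0.8000).
r_{12} = q_1·c_2 = -3.8000.

r_{12} = -3.8000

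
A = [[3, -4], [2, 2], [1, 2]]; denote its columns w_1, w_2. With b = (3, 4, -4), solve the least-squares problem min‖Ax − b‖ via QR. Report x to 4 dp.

x = (0.8000, -0.3000)

w_1 = (3, 2, 1); ‖w_1‖ = 3.7417, so q_1 = (0.8018, 0.5345, 0.2673).
q_1·w_2 = 0.8018·(-4) + 0.5345·2 + 0.2673·2 = -1.6036.
u_2 = w_2 + 1.6036·q_1 = (-2.7143, 2.8571, 2.4286).
‖u_2‖ = 4.6291, so q_2 = (-0.5864, 0.6172, 0.5246).
Qᵀb = (3.4744, -1.3887).
Back-substitute: x_2 = -1.3887/4.6291 = -0.3000.
x_1 = (3.4744 + 1.6036·(-0.3000))/3.7417 = 0.8000.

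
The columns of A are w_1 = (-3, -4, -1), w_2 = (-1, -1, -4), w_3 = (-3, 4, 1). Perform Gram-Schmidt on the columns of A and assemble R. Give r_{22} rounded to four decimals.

w_1 = (-3, -4, -1); ‖w_1‖ = 5.0990, so e_1 = (-0.5883, -0.7845, -0.1961).
e_1·w_2 = (-0.5883)·(-1) + (-0.7845)·(-1) + (-0.1961)·(-4) = 2.1573.
u_2 = w_2 − 2.1573·e_1 = (0.2692, 0.6923, -3.5769).
r_{22} = ‖u_2‖ = 3.6532.

r_{22} = 3.6532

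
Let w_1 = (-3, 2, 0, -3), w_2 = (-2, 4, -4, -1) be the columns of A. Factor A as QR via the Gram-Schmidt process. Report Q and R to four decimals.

Q = [[-0.6396, 0.0651], [0.4264, 0.5025], [0.0000, -0.8188], [-0.6396, 0.2698]], R = [[4.6904, 3.6244], [0.0000, 4.8850]]

q_1 = w_1/‖w_1‖ = (-3, 2, 0, -3)/4.6904 = (-0.6396, 0.4264, 0.0000, -0.6396).
r_{12} = q_1·w_2 = 3.6244.
u_2 = w_2 − 3.6244·q_1 = (0.3182, 2.4545, -4.0000, 1.3182).
‖u_2‖ = 4.8850, so q_2 = (0.0651, 0.5025, -0.8188, 0.2698).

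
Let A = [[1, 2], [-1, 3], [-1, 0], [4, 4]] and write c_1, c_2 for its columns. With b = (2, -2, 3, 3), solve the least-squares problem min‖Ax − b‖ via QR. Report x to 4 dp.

x = (0.6963, -0.0153)

e_1 = c_1/‖c_1‖ = (1, -1, -1, 4)/4.3589 = (0.2294, -0.2294, -0.2294, 0.9177).
r_{12} = e_1·c_2 = 3.4412.
u_2 = c_2 − 3.4412·e_1 = (1.2105, 3.7895, 0.7895, 0.8421).
‖u_2‖ = 4.1422, so e_2 = (0.2922, 0.9148, 0.1906, 0.2033).
Qᵀb = (2.9824, -0.0635).
Back-substitute: x_2 = -0.0635/4.1422 = -0.0153.
x_1 = (2.9824 − 3.4412·(-0.0153))/4.3589 = 0.6963.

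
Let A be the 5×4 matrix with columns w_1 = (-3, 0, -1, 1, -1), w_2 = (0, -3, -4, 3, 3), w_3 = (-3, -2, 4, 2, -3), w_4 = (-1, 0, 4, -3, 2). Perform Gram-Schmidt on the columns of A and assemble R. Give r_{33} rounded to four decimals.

w_1 = (-3, 0, -1, 1, -1); ‖w_1‖ = 3.4641, so e_1 = (-0.8660, 0.0000, -0.2887, 0.2887, -0.2887).
e_1·w_2 = (-0.8660)·0 + 0.0000·(-3) + (-0.2887)·(-4) + 0.2887·3 + (-0.2887)·3 = 1.1547.
u_2 = w_2 − 1.1547·e_1 = (1.0000, -3.0000, -3.6667, 2.6667, 3.3333).
‖u_2‖ = 6.4550, so e_2 = (0.1549, -0.4648, -0.5680, 0.4131, 0.5164).
e_1·w_3 = (-0.8660)·(-3) + 0.0000·(-2) + (-0.2887)·4 + 0.2887·2 + (-0.2887)·(-3) = 2.8868; e_2·w_3 = 0.1549·(-3) + (-0.4648)·(-2) + (-0.5680)·4 + 0.4131·2 + 0.5164·(-3) = -2.5303.
u_3 = w_3 − 2.8868·e_1 + 2.5303·e_2 = (-0.1080, -3.1760, 3.3960, 2.2120, -0.8600).
r_{33} = ‖u_3‖ = 5.2215.

r_{33} = 5.2215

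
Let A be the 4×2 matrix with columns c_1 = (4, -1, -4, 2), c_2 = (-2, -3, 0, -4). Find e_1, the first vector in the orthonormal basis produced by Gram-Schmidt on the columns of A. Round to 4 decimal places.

e_1 = (0.6576, -0.1644, -0.6576, 0.3288)

c_1 = (4, -1, -4, 2); ‖c_1‖ = 6.0828, so e_1 = (0.6576, -0.1644, -0.6576, 0.3288).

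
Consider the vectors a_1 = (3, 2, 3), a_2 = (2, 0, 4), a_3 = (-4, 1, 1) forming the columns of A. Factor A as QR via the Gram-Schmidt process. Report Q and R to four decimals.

a_1 = (3, 2, 3); ‖a_1‖ = 4.6904, so q_1 = (0.6396, 0.4264, 0.6396).
q_1·a_2 = 0.6396·2 + 0.4264·0 + 0.6396·4 = 3.8376.
u_2 = a_2 − 3.8376·q_1 = (-0.4545, -1.6364, 1.5455).
‖u_2‖ = 2.2962, so q_2 = (-0.1980, -0.7126, 0.6730).
q_1·a_3 = 0.6396·(-4) + 0.4264·1 + 0.6396·1 = -1.4924; q_2·a_3 = (-0.1980)·(-4) + (-0.7126)·1 + 0.6730·1 = 0.7522.
u_3 = a_3 + 1.4924·q_1 − 0.7522·q_2 = (-2.8966, 2.1724, 1.4483).
‖u_3‖ = 3.8996, so q_3 = (-0.7428, 0.5571, 0.3714).

Q = [[0.6396, -0.1980, -0.7428], [0.4264, -0.7126, 0.5571], [0.6396, 0.6730, 0.3714]], R = [[4.6904, 3.8376, -1.4924], [0.0000, 2.2962, 0.7522], [0.0000, 0.0000, 3.8996]]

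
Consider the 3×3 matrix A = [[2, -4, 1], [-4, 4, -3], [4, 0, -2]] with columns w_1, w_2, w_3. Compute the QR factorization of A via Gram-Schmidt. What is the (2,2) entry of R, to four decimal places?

e_1 = w_1/‖w_1‖ = (2, -4, 4)/6.0000 = (0.3333, -0.6667, 0.6667).
r_{12} = e_1·w_2 = -4.0000.
u_2 = w_2 + 4.0000·e_1 = (-2.6667, 1.3333, 2.6667).
r_{22} = ‖u_2‖ = 4.0000.

r_{22} = 4.0000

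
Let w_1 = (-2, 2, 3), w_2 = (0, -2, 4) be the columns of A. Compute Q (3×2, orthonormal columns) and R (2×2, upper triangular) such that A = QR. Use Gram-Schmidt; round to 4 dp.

Q = [[-0.4851, 0.2336], [0.4851, -0.7299], [0.7276, 0.6424]], R = [[4.1231, 1.9403], [0.0000, 4.0293]]

w_1 = (-2, 2, 3); ‖w_1‖ = 4.1231, so e_1 = (-0.4851, 0.4851, 0.7276).
e_1·w_2 = (-0.4851)·0 + 0.4851·(-2) + 0.7276·4 = 1.9403.
u_2 = w_2 − 1.9403·e_1 = (0.9412, -2.9412, 2.5882).
‖u_2‖ = 4.0293, so e_2 = (0.2336, -0.7299, 0.6424).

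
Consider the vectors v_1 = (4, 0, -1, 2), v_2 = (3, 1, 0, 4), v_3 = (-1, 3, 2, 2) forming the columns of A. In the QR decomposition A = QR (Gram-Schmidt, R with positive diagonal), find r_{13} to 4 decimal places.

q_1 = v_1/‖v_1‖ = (4, 0, -1, 2)/4.5826 = (0.8729, 0.0000, -0.2182, 0.4364).
r_{13} = q_1·v_3 = -0.4364.

r_{13} = -0.4364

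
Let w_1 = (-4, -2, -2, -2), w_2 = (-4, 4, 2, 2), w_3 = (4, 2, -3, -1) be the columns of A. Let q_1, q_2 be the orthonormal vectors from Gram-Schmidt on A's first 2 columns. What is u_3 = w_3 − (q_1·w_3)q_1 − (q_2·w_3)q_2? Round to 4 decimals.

u_3 = (0.6857, 2.7429, -3.0571, -1.0571)

w_1 = (-4, -2, -2, -2); ‖w_1‖ = 5.2915, so q_1 = (-0.7559, -0.3780, -0.3780, -0.3780).
q_1·w_2 = (-0.7559)·(-4) + (-0.3780)·4 + (-0.3780)·2 + (-0.3780)·2 = 0.0000.
u_2 = w_2 + 0.0000·q_1 = (-4.0000, 4.0000, 2.0000, 2.0000).
‖u_2‖ = 6.3246, so q_2 = (-0.6325, 0.6325, 0.3162, 0.3162).
q_1·w_3 = (-0.7559)·4 + (-0.3780)·2 + (-0.3780)·(-3) + (-0.3780)·(-1) = -2.2678; q_2·w_3 = (-0.6325)·4 + 0.6325·2 + 0.3162·(-3) + 0.3162·(-1) = -2.5298.
u_3 = w_3 + 2.2678·q_1 + 2.5298·q_2 = (0.6857, 2.7429, -3.0571, -1.0571).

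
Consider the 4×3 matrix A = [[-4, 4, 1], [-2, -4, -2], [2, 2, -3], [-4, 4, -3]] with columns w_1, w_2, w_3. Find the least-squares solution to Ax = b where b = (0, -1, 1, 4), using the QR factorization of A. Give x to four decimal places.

q_1 = w_1/‖w_1‖ = (-4, -2, 2, -4)/6.3246 = (-0.6325, -0.3162, 0.3162, -0.6325).
r_{12} = q_1·w_2 = -3.1623.
u_2 = w_2 + 3.1623·q_1 = (2.0000, -5.0000, 3.0000, 2.0000).
‖u_2‖ = 6.4807, so q_2 = (0.3086, -0.7715, 0.4629, 0.3086).
r_{13} = q_1·w_3 = 0.9487; r_{23} = q_2·w_3 = -0.4629.
u_3 = w_3 − 0.9487·q_1 + 0.4629·q_2 = (1.7429, -2.0571, -3.0857, -2.2571).
‖u_3‖ = 4.6782, so q_3 = (0.3725, -0.4397, -0.6596, -0.4825).
Qᵀb = (-1.8974, 2.4689, -2.1498).
Back-substitute: x_3 = -2.1498/4.6782 = -0.4595.
x_2 = (2.4689 + 0.4629·(-0.4595))/6.4807 = 0.3481.
x_1 = (-1.8974 + 3.1623·0.3481 − 0.9487·(-0.4595))/6.3246 = -0.0570.

x = (-0.0570, 0.3481, -0.4595)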